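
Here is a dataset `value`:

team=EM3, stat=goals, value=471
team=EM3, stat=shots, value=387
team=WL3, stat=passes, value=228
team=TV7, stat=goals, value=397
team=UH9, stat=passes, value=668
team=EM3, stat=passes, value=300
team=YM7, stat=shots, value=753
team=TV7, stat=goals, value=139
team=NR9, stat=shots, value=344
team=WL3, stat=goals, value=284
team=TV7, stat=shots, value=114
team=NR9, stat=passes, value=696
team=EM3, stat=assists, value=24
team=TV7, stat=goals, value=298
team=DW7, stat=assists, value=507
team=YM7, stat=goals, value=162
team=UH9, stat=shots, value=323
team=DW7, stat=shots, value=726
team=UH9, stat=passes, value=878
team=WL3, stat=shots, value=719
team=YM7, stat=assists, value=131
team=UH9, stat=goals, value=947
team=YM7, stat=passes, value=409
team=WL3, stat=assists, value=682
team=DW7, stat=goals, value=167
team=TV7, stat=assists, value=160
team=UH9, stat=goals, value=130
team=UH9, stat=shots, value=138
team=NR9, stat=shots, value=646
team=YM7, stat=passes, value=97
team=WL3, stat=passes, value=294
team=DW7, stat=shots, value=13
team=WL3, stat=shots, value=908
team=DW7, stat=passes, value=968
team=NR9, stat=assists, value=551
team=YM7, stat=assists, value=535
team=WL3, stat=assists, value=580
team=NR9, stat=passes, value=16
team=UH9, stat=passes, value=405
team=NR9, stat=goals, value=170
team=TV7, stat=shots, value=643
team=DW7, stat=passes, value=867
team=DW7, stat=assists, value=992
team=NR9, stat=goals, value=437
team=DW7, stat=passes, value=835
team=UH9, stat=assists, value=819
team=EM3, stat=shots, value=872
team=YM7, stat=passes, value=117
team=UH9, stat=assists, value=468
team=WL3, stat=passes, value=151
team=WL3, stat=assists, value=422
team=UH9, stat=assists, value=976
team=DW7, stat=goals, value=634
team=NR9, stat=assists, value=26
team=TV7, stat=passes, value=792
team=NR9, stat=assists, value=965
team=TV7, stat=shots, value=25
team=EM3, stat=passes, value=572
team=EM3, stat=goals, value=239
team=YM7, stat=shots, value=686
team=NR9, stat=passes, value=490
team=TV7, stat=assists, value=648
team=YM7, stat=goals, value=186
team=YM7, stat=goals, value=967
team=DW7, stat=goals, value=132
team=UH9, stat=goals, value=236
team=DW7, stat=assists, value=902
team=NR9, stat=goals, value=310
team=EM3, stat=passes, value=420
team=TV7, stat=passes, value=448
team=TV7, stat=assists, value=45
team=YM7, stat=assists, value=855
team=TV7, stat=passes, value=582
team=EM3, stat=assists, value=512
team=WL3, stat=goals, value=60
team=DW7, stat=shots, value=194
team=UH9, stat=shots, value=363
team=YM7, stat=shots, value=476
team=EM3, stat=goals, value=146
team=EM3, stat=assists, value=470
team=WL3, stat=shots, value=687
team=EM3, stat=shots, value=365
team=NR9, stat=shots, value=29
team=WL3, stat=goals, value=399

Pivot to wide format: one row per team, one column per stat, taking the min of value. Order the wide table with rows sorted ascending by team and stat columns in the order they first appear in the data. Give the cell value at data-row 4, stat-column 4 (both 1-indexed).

With rows sorted ascending by team, row 4 is team=TV7. stat columns in first-appearance order: goals, shots, passes, assists; column 4 is assists.
Long rows with team=TV7, stat=assists: min(160, 648, 45) = 45.

45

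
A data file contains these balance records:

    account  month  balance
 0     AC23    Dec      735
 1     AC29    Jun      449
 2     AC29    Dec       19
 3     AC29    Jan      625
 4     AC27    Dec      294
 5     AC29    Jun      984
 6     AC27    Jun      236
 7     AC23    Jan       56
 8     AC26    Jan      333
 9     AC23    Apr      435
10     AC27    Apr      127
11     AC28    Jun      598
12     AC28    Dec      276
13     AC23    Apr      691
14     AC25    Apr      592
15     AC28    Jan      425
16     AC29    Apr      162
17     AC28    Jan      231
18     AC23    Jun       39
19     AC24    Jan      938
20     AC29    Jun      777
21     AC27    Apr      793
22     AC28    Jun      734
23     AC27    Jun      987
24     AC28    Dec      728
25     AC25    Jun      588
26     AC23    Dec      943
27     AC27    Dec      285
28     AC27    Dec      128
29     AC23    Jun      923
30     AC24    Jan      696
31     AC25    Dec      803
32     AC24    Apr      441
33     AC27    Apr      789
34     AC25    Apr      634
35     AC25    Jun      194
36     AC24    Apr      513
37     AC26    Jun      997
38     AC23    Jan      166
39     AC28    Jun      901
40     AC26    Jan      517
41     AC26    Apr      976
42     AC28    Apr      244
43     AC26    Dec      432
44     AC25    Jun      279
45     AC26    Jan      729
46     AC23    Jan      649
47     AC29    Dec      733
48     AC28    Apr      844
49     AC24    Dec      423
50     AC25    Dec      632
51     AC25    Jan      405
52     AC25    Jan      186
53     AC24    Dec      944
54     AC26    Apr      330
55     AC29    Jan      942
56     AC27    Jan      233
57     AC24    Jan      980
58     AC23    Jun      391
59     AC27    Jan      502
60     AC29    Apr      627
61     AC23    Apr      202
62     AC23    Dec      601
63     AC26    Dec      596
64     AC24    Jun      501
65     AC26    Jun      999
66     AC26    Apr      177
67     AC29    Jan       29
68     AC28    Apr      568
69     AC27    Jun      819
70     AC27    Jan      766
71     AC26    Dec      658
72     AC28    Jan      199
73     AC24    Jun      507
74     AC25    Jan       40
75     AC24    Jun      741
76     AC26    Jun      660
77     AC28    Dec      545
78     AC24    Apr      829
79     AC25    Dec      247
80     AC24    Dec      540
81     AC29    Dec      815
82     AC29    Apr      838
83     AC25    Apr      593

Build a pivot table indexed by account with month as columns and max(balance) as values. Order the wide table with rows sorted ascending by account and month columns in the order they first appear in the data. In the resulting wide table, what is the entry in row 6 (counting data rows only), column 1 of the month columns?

With rows sorted ascending by account, row 6 is account=AC28. month columns in first-appearance order: Dec, Jun, Jan, Apr; column 1 is Dec.
Long rows with account=AC28, month=Dec: max(276, 728, 545) = 728.

728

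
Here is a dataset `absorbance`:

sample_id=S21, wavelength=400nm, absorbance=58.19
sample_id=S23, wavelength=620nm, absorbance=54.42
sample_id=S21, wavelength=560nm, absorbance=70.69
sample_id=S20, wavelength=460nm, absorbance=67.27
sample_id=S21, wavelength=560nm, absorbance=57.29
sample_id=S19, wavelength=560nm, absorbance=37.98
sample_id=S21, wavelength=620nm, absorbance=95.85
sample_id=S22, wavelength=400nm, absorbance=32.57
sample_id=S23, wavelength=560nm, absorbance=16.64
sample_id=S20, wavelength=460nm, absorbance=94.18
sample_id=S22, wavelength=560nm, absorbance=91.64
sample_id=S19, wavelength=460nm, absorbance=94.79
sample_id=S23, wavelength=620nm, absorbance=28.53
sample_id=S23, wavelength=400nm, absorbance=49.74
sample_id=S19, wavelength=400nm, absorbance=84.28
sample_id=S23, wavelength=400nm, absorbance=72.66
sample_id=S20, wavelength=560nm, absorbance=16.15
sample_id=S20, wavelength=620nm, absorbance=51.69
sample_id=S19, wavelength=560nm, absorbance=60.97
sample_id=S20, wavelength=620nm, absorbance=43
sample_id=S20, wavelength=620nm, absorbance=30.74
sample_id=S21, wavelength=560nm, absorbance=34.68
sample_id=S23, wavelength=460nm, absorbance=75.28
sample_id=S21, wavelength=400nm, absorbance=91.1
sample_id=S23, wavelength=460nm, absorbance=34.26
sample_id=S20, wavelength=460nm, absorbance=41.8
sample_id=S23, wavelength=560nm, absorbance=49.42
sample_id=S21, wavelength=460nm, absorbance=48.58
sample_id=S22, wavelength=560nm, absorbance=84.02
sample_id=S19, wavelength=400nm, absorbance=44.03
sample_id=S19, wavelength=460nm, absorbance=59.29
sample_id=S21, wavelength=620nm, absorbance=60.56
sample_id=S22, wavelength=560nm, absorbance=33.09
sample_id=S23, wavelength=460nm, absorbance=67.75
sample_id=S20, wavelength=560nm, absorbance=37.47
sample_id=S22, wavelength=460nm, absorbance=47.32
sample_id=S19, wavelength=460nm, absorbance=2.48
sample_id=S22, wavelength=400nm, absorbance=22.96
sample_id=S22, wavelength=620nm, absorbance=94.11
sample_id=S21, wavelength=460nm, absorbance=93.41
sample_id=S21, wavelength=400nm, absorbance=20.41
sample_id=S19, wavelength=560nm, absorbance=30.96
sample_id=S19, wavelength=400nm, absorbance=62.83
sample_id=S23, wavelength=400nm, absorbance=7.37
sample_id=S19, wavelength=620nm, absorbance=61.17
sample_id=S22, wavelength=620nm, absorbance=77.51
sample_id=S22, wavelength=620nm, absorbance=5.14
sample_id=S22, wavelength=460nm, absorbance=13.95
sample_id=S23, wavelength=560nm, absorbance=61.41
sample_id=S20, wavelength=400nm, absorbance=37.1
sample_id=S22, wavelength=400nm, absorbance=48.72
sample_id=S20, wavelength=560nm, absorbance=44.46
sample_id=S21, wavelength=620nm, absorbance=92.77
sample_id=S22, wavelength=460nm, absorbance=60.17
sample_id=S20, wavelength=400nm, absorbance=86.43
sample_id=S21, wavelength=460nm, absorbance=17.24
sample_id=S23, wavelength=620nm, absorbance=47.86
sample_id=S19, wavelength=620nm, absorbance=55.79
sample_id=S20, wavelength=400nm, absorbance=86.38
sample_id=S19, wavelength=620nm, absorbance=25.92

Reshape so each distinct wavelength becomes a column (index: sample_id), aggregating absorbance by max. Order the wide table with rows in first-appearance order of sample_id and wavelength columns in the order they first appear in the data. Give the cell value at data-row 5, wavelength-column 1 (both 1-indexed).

48.72

With rows in first-appearance order of sample_id, row 5 is sample_id=S22. wavelength columns in first-appearance order: 400nm, 620nm, 560nm, 460nm; column 1 is 400nm.
Long rows with sample_id=S22, wavelength=400nm: max(32.57, 22.96, 48.72) = 48.72.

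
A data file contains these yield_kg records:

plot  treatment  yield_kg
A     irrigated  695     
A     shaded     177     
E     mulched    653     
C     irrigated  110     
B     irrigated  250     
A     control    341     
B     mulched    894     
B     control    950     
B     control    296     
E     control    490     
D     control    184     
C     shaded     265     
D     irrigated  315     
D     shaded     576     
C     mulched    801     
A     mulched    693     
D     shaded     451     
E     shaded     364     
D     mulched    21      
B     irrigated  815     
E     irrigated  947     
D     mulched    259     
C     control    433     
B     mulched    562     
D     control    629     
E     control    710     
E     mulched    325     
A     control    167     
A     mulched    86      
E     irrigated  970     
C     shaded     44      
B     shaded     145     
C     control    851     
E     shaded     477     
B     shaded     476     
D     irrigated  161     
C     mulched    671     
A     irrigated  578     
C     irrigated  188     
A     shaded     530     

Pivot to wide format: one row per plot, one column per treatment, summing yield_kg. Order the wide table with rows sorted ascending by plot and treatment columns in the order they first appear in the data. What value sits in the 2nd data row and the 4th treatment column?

With rows sorted ascending by plot, row 2 is plot=B. treatment columns in first-appearance order: irrigated, shaded, mulched, control; column 4 is control.
Long rows with plot=B, treatment=control: 950 + 296 = 1246.

1246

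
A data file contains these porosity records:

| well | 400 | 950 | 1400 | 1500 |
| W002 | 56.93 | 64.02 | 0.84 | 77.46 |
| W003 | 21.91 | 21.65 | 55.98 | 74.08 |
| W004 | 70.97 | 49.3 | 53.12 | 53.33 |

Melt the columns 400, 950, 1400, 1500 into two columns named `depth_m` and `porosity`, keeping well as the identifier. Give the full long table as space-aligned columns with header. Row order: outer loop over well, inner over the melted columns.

Each (well, column) pair becomes one row: 3 × 4 = 12 rows.
For example, (W002, 400) → porosity=56.93.

well  depth_m  porosity
W002  400      56.93   
W002  950      64.02   
W002  1400     0.84    
W002  1500     77.46   
W003  400      21.91   
W003  950      21.65   
W003  1400     55.98   
W003  1500     74.08   
W004  400      70.97   
W004  950      49.3    
W004  1400     53.12   
W004  1500     53.33   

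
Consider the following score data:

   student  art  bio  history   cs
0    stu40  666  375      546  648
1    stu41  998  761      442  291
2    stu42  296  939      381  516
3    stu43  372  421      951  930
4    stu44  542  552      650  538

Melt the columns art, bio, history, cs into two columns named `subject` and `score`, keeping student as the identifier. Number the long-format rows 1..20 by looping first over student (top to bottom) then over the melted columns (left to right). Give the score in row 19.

20 rows total (5 × 4). Row 19: index ⌊(19-1)/4⌋ = 4 into student → stu44; (19-1) mod 4 = 2 into the melted columns → history.
So row 19 is (stu44, history, 650); score = 650.

650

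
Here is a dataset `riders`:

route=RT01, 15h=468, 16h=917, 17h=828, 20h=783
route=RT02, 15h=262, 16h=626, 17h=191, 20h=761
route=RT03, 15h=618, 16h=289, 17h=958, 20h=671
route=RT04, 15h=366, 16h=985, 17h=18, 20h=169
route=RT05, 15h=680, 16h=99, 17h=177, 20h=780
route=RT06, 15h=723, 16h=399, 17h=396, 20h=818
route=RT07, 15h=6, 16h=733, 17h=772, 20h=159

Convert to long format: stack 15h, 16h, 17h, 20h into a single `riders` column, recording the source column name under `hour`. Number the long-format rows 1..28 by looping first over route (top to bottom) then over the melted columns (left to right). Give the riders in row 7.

191

28 rows total (7 × 4). Row 7: index ⌊(7-1)/4⌋ = 1 into route → RT02; (7-1) mod 4 = 2 into the melted columns → 17h.
So row 7 is (RT02, 17h, 191); riders = 191.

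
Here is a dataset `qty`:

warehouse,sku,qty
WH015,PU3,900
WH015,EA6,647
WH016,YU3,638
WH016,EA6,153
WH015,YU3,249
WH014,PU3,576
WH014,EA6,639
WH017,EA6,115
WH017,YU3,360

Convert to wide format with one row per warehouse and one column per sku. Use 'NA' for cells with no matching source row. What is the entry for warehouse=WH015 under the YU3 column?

The long row with warehouse=WH015, sku=YU3 has qty=249.

249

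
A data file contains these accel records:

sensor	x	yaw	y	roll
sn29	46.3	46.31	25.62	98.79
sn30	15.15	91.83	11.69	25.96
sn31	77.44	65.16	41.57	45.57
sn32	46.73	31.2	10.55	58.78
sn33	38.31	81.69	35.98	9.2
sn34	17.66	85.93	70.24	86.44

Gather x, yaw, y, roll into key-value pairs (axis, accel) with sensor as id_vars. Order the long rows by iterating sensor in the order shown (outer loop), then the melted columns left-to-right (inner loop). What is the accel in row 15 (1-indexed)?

10.55

24 rows total (6 × 4). Row 15: index ⌊(15-1)/4⌋ = 3 into sensor → sn32; (15-1) mod 4 = 2 into the melted columns → y.
So row 15 is (sn32, y, 10.55); accel = 10.55.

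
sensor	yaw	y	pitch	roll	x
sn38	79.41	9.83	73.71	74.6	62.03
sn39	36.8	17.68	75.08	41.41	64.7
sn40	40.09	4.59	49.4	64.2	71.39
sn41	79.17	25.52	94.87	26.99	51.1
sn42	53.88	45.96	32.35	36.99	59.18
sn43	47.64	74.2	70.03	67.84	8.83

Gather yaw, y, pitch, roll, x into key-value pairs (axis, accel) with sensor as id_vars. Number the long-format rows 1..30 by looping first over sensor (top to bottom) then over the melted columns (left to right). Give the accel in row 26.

47.64

30 rows total (6 × 5). Row 26: index ⌊(26-1)/5⌋ = 5 into sensor → sn43; (26-1) mod 5 = 0 into the melted columns → yaw.
So row 26 is (sn43, yaw, 47.64); accel = 47.64.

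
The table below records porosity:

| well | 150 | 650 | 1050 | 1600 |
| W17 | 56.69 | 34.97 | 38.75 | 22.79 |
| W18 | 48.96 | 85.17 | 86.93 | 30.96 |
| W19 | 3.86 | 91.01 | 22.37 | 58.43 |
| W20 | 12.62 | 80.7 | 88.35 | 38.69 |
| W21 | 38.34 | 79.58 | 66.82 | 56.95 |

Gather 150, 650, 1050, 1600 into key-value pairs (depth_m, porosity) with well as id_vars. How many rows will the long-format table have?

5 well values × 4 melted columns = 20 rows.

20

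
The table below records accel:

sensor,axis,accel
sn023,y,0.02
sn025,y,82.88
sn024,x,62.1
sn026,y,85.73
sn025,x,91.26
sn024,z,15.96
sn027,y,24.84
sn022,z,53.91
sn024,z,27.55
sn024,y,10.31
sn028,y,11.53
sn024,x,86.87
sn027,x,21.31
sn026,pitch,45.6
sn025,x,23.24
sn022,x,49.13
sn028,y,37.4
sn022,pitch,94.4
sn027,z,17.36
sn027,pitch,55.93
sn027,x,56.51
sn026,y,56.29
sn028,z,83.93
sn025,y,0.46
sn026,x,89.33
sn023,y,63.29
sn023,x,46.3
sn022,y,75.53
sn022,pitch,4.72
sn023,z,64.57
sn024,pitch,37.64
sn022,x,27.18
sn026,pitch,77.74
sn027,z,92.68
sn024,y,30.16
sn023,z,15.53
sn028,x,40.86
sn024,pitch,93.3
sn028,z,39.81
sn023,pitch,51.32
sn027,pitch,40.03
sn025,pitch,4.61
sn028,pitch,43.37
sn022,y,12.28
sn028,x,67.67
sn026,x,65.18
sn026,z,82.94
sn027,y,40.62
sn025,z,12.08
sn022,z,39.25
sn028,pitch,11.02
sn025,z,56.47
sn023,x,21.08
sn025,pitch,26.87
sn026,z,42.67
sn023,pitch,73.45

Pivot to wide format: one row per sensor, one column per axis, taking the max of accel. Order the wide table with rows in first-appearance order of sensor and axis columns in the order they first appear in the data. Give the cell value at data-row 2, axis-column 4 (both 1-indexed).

With rows in first-appearance order of sensor, row 2 is sensor=sn025. axis columns in first-appearance order: y, x, z, pitch; column 4 is pitch.
Long rows with sensor=sn025, axis=pitch: max(4.61, 26.87) = 26.87.

26.87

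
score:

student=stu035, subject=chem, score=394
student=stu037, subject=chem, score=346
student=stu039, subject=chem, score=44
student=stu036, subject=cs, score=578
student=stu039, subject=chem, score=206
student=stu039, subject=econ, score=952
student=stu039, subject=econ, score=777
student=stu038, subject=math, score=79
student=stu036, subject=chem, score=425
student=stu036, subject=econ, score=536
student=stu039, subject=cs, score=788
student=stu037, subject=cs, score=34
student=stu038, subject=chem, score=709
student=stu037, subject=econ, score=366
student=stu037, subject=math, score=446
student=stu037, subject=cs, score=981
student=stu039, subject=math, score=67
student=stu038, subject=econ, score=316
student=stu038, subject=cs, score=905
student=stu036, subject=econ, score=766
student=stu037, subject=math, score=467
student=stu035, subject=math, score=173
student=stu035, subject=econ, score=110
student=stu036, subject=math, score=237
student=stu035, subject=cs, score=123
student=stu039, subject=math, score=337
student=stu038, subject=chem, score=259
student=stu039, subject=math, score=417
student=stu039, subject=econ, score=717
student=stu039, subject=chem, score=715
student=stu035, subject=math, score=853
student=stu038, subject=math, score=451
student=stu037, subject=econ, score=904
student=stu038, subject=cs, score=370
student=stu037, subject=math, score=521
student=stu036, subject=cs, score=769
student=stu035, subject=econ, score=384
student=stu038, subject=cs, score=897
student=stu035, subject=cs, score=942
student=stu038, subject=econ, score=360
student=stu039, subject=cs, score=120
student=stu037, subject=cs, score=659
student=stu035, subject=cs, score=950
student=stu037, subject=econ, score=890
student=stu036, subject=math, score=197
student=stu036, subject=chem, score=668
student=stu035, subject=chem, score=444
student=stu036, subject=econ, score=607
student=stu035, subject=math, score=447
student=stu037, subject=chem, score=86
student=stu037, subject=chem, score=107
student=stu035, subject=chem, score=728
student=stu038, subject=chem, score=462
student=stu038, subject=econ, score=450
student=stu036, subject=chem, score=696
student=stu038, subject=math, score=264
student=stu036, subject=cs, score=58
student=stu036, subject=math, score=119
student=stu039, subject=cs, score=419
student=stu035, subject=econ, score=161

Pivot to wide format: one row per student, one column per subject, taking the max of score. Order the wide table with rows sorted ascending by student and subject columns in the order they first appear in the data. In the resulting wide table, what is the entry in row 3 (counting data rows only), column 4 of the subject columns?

With rows sorted ascending by student, row 3 is student=stu037. subject columns in first-appearance order: chem, cs, econ, math; column 4 is math.
Long rows with student=stu037, subject=math: max(446, 467, 521) = 521.

521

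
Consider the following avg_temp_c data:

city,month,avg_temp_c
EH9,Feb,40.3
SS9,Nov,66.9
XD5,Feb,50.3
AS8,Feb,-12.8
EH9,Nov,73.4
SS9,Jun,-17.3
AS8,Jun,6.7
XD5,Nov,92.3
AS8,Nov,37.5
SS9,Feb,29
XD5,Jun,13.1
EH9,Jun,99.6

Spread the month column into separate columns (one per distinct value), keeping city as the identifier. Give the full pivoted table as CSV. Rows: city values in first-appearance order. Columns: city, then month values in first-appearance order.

city,Feb,Nov,Jun
EH9,40.3,73.4,99.6
SS9,29,66.9,-17.3
XD5,50.3,92.3,13.1
AS8,-12.8,37.5,6.7

Columns: city plus the 3 distinct month values (Feb, Nov, Jun).
For example, row EH9 column Feb takes avg_temp_c=40.3 from the long row (EH9, Feb).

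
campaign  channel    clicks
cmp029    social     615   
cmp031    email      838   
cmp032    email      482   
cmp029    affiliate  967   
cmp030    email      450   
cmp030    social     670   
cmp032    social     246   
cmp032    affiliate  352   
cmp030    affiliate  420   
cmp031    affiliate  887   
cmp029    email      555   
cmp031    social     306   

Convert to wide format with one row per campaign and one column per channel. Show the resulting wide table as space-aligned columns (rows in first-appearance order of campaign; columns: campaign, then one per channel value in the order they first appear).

Columns: campaign plus the 3 distinct channel values (social, email, affiliate).
For example, row cmp029 column social takes clicks=615 from the long row (cmp029, social).

campaign  social  email  affiliate
cmp029    615     555    967      
cmp031    306     838    887      
cmp032    246     482    352      
cmp030    670     450    420      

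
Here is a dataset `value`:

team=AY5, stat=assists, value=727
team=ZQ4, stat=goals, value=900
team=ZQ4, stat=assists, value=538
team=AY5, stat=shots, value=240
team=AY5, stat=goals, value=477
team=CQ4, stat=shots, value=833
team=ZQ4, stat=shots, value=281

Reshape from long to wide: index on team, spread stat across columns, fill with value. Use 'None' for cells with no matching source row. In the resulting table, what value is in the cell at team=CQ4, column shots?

833

The long row with team=CQ4, stat=shots has value=833.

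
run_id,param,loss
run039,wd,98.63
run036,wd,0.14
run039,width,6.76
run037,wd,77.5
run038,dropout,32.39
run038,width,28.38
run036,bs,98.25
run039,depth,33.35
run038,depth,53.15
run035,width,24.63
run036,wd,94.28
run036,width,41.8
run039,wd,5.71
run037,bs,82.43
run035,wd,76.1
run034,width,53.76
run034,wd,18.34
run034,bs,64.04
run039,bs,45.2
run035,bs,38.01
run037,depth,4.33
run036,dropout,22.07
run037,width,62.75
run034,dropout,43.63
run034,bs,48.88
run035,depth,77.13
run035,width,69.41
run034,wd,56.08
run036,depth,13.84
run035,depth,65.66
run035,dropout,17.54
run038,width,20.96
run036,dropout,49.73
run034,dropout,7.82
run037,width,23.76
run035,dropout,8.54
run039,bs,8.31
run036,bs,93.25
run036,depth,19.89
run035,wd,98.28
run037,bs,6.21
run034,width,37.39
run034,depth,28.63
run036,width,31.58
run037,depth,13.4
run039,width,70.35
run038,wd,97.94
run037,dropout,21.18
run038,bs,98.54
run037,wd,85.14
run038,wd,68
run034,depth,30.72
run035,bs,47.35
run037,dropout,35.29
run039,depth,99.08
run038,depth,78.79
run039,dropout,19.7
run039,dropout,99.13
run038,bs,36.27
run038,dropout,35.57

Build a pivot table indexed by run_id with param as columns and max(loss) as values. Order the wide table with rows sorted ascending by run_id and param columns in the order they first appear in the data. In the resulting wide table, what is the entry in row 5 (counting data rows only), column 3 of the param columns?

With rows sorted ascending by run_id, row 5 is run_id=run038. param columns in first-appearance order: wd, width, dropout, bs, depth; column 3 is dropout.
Long rows with run_id=run038, param=dropout: max(32.39, 35.57) = 35.57.

35.57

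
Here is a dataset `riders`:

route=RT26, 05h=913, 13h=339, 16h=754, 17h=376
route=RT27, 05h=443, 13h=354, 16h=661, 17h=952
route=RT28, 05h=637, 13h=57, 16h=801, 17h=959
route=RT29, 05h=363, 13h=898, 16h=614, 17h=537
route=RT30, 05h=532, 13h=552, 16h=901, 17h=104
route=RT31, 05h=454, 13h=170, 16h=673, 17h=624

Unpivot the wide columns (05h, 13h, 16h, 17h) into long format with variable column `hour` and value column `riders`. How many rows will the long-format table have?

24

6 route values × 4 melted columns = 24 rows.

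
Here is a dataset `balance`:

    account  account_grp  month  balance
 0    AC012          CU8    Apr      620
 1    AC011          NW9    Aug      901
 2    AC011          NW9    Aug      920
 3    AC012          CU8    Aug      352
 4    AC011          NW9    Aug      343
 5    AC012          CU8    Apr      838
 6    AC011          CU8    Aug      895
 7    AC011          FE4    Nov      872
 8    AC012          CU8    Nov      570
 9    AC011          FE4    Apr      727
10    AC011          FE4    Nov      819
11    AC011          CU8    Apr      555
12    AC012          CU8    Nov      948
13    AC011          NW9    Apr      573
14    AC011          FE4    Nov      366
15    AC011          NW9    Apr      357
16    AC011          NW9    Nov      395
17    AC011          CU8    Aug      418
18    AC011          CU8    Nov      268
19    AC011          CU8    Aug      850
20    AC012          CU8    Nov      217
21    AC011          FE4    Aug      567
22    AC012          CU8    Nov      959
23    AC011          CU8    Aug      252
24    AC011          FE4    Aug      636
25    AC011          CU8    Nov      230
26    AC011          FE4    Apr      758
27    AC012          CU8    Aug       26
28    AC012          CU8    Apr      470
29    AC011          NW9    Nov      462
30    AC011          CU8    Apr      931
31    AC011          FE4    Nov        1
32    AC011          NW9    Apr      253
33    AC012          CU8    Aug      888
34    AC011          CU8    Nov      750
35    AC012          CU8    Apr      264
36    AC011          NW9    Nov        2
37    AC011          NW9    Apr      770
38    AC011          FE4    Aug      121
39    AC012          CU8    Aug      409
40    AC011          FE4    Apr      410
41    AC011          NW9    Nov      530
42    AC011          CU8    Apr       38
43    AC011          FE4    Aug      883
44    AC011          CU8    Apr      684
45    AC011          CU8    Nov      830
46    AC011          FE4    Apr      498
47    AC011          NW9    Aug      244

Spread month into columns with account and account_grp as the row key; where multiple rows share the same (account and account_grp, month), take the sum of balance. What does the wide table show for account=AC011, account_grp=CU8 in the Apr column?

2208

Rows with account=AC011, account_grp=CU8 and month=Apr: balance values are 555, 931, 38, 684.
555 + 931 + 38 + 684 = 2208.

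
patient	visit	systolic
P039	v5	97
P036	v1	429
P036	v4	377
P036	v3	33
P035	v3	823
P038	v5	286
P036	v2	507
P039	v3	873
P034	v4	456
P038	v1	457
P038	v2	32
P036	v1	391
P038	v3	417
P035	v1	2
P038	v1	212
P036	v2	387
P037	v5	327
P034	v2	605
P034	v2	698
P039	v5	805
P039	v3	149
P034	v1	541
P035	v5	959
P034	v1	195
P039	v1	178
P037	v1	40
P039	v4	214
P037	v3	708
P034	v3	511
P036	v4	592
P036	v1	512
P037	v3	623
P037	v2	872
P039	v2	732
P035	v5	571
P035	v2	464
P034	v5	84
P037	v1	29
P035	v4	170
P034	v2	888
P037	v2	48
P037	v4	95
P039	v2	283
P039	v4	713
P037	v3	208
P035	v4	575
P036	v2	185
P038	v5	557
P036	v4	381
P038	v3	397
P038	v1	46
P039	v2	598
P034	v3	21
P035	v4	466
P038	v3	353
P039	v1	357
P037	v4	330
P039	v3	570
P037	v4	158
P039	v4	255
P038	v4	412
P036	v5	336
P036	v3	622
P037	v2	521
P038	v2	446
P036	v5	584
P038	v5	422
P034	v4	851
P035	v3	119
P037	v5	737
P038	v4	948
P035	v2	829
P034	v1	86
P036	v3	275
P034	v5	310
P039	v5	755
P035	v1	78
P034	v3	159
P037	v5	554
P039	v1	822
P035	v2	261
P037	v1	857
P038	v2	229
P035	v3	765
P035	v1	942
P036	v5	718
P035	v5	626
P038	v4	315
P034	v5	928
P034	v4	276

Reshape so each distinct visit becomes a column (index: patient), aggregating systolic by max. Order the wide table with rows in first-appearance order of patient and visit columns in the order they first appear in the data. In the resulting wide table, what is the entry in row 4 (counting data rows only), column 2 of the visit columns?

457

With rows in first-appearance order of patient, row 4 is patient=P038. visit columns in first-appearance order: v5, v1, v4, v3, v2; column 2 is v1.
Long rows with patient=P038, visit=v1: max(457, 212, 46) = 457.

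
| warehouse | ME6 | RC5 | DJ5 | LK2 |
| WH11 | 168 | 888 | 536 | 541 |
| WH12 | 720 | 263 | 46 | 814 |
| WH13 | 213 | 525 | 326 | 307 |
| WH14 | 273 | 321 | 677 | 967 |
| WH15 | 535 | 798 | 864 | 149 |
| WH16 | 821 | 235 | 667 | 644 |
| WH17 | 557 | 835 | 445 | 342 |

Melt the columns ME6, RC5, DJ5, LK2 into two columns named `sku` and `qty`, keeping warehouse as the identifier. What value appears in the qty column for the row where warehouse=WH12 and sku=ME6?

720

Unpivoting turns each (warehouse, wide-column) pair into one long row.
The wide cell at row WH12, column ME6 holds 720, so the long row (WH12, ME6) has qty=720.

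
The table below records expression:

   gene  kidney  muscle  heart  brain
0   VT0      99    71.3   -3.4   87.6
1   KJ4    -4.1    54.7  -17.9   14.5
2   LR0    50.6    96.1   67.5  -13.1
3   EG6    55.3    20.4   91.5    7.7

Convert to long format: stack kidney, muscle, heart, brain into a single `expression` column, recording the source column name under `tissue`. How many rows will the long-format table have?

16

4 gene values × 4 melted columns = 16 rows.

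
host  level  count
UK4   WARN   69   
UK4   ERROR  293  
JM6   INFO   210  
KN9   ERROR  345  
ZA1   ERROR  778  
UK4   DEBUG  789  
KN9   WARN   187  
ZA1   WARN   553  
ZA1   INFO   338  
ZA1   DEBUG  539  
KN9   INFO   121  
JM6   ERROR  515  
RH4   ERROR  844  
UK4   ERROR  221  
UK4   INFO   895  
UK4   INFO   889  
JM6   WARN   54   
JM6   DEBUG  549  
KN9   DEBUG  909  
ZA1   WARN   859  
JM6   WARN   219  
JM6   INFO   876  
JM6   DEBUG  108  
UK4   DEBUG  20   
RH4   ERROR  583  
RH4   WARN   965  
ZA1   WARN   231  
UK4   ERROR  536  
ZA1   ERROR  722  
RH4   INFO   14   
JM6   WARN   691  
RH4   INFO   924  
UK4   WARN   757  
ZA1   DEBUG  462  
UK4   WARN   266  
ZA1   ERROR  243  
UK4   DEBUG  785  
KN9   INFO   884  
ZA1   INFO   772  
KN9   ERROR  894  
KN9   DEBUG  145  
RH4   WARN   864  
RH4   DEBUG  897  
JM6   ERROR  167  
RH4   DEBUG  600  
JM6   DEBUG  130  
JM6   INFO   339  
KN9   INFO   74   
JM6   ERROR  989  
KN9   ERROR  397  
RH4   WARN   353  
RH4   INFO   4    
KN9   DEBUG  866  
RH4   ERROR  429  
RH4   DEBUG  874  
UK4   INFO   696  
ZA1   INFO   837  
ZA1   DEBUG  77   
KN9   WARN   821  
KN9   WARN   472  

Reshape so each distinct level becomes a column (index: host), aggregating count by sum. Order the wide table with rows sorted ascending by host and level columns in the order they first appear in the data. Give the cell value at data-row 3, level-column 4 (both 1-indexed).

2371

With rows sorted ascending by host, row 3 is host=RH4. level columns in first-appearance order: WARN, ERROR, INFO, DEBUG; column 4 is DEBUG.
Long rows with host=RH4, level=DEBUG: 897 + 600 + 874 = 2371.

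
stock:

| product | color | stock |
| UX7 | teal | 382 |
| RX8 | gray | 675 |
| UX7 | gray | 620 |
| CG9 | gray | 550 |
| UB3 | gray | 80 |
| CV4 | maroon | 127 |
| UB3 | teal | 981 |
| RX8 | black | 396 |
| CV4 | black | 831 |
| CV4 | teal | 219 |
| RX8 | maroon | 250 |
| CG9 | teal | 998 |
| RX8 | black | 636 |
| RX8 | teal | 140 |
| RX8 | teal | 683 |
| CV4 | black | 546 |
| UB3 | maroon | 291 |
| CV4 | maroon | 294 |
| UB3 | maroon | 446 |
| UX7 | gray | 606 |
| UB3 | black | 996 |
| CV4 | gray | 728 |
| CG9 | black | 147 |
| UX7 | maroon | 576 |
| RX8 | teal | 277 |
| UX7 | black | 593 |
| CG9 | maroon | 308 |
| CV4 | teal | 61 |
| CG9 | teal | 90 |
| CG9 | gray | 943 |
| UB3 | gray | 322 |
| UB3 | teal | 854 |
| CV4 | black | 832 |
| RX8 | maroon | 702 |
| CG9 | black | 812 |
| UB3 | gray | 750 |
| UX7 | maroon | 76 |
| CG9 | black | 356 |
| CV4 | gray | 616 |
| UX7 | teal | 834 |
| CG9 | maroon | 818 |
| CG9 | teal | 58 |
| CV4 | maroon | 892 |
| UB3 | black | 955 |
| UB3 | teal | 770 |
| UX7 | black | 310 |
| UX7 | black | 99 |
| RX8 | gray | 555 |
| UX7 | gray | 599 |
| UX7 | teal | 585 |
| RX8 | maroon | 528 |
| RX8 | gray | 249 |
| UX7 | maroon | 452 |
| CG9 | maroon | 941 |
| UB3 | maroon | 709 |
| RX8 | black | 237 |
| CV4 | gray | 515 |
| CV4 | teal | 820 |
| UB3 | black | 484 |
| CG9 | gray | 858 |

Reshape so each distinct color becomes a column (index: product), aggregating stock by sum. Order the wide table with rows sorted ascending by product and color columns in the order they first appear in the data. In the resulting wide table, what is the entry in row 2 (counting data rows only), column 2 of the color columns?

1859

With rows sorted ascending by product, row 2 is product=CV4. color columns in first-appearance order: teal, gray, maroon, black; column 2 is gray.
Long rows with product=CV4, color=gray: 728 + 616 + 515 = 1859.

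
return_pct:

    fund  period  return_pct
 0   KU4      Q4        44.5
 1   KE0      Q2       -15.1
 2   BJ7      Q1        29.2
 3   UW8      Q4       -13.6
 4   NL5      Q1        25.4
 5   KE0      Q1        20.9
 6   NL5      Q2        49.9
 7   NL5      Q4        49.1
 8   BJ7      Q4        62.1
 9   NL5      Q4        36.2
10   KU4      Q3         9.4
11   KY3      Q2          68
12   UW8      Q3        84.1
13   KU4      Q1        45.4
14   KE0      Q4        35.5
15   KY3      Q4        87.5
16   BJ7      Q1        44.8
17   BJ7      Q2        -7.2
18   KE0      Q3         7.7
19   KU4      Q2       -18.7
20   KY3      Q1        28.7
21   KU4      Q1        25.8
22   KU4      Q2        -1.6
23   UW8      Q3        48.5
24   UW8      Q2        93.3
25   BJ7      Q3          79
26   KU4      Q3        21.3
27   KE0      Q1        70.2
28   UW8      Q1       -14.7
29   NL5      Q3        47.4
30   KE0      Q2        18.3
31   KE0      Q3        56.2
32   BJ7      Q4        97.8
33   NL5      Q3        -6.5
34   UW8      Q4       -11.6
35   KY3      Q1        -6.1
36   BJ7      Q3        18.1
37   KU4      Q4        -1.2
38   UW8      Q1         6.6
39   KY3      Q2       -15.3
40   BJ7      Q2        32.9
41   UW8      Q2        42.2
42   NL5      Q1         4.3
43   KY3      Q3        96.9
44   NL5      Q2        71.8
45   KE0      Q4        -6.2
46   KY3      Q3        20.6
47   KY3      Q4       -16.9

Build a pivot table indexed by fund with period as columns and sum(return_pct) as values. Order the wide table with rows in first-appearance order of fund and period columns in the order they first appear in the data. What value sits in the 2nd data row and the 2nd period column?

3.2

With rows in first-appearance order of fund, row 2 is fund=KE0. period columns in first-appearance order: Q4, Q2, Q1, Q3; column 2 is Q2.
Long rows with fund=KE0, period=Q2: -15.1 + 18.3 = 3.2.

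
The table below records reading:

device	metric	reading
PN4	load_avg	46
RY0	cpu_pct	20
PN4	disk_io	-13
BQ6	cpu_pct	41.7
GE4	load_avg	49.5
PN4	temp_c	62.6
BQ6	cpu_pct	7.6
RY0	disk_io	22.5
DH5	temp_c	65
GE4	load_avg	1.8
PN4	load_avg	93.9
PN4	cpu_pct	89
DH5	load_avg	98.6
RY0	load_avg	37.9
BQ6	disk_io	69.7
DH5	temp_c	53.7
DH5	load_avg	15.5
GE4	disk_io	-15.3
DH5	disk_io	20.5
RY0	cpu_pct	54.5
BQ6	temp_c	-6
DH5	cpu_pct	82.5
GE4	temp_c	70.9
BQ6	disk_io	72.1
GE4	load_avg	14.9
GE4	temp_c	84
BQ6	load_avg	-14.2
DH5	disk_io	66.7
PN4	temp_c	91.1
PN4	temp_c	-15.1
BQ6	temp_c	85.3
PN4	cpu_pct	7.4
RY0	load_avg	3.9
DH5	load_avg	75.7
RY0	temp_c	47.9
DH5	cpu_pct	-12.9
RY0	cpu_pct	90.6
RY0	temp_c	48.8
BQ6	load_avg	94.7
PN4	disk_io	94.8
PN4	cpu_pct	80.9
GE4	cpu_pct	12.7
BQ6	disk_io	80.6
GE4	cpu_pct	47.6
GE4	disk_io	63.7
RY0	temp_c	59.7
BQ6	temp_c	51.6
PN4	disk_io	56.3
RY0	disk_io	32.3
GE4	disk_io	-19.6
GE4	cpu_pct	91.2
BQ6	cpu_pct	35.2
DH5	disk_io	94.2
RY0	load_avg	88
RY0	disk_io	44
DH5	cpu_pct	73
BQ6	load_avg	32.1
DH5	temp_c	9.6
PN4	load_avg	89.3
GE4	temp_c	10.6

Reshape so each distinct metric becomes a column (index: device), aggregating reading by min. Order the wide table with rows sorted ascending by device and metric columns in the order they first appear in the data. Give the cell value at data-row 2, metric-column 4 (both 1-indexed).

9.6

With rows sorted ascending by device, row 2 is device=DH5. metric columns in first-appearance order: load_avg, cpu_pct, disk_io, temp_c; column 4 is temp_c.
Long rows with device=DH5, metric=temp_c: min(65, 53.7, 9.6) = 9.6.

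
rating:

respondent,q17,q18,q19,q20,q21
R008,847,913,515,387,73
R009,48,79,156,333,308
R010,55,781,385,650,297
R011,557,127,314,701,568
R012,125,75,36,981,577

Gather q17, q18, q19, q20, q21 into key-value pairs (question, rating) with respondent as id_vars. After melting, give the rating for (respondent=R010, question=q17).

Unpivoting turns each (respondent, wide-column) pair into one long row.
The wide cell at row R010, column q17 holds 55, so the long row (R010, q17) has rating=55.

55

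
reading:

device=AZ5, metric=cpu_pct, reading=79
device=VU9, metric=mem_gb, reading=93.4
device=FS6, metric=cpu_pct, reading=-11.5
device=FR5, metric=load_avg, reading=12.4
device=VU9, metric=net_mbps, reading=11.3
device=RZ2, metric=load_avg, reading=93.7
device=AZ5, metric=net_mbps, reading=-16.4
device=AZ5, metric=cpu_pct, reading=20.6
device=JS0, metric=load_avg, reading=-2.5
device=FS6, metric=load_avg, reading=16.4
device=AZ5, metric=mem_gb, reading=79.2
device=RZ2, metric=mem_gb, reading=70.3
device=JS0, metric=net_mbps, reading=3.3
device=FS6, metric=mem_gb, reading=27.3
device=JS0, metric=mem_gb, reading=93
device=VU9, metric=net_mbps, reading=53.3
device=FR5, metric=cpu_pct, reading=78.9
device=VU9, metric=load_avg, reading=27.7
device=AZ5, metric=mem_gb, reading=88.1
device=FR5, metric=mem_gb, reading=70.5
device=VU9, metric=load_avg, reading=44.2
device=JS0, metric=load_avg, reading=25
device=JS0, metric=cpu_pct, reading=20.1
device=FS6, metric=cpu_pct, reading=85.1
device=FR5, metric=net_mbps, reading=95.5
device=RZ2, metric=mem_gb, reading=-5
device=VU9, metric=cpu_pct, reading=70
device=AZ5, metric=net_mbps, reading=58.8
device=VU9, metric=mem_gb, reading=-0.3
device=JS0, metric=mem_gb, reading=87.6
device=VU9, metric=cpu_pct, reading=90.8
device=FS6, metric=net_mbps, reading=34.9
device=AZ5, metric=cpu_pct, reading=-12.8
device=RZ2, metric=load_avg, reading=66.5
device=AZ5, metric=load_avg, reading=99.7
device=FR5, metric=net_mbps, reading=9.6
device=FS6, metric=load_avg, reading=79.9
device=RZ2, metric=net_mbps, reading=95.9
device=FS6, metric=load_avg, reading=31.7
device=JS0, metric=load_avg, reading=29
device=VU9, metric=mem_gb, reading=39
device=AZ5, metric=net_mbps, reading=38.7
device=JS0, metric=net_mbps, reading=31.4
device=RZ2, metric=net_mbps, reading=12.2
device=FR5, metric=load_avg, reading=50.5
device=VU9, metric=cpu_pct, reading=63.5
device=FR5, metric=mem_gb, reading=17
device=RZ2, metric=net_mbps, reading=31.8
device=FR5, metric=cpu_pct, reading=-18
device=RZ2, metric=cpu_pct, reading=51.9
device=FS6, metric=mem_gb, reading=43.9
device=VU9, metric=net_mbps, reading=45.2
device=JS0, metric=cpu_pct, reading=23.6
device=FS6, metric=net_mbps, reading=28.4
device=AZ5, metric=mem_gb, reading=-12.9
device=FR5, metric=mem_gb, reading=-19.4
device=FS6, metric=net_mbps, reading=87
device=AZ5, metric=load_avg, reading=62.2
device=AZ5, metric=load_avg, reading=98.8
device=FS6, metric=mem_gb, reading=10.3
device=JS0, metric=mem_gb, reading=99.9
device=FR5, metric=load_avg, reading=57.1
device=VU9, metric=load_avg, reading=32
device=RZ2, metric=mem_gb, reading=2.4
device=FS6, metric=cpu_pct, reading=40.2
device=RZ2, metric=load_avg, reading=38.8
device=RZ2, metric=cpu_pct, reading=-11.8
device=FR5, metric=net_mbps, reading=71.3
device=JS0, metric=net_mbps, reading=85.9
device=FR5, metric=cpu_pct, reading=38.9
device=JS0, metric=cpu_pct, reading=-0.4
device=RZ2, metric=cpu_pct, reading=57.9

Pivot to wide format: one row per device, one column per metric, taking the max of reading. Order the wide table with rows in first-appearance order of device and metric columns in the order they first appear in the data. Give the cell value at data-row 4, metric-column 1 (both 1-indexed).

78.9

With rows in first-appearance order of device, row 4 is device=FR5. metric columns in first-appearance order: cpu_pct, mem_gb, load_avg, net_mbps; column 1 is cpu_pct.
Long rows with device=FR5, metric=cpu_pct: max(78.9, -18, 38.9) = 78.9.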